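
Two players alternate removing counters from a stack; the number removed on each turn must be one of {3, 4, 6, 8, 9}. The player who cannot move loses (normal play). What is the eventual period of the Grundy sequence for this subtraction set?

12

G(0) = 0
G(1) = mex{} = 0
G(2) = mex{} = 0
G(3) = mex{0} = 1
G(4) = mex{0,0} = 1
G(5) = mex{0,0} = 1
G(6) = mex{1,0,0} = 2
G(7) = mex{1,1,0} = 2
G(8) = mex{1,1,0,0} = 2
G(9) = mex{2,1,1,0,0} = 3
G(10) = mex{2,2,1,0,0} = 3
G(11) = mex{2,2,1,1,0} = 3
G(12) = mex{3,2,2,1,1} = 0
G(13) = mex{3,3,2,1,1} = 0
G(14) = mex{3,3,2,2,1} = 0
G(15) = mex{0,3,3,2,2} = 1
G(16) = mex{0,0,3,2,2} = 1
G(17) = mex{0,0,3,3,2} = 1
G(18) = mex{1,0,0,3,3} = 2
G(19) = mex{1,1,0,3,3} = 2
G(20) = mex{1,1,0,0,3} = 2
G(21) = mex{2,1,1,0,0} = 3
G(22) = mex{2,2,1,0,0} = 3
G(23) = mex{2,2,1,1,0} = 3
G(24) = mex{3,2,2,1,1} = 0
G(25) = mex{3,3,2,1,1} = 0
G(n+12) = G(n) holds for n = 0,…,8 (a full window of length max(S) = 9), so the sequence is purely periodic with period 12.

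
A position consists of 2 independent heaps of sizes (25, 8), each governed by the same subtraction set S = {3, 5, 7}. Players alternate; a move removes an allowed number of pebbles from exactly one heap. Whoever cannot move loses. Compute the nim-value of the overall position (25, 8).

All heaps use S = {3, 5, 7}:
G(0) = 0
G(1) = mex{} = 0
G(2) = mex{} = 0
G(3) = mex{0} = 1
G(4) = mex{0} = 1
G(5) = mex{0,0} = 1
G(6) = mex{1,0} = 2
G(7) = mex{1,0,0} = 2
G(8) = mex{1,1,0} = 2
G(9) = mex{2,1,0} = 3
G(10) = mex{2,1,1} = 0
G(11) = mex{2,2,1} = 0
G(12) = mex{3,2,1} = 0
G(13) = mex{0,2,2} = 1
G(14) = mex{0,3,2} = 1
G(15) = mex{0,0,2} = 1
G(16) = mex{1,0,3} = 2
G(17) = mex{1,0,0} = 2
G(18) = mex{1,1,0} = 2
G(19) = mex{2,1,0} = 3
G(20) = mex{2,1,1} = 0
G(21) = mex{2,2,1} = 0
G(22) = mex{3,2,1} = 0
G(23) = mex{0,2,2} = 1
G(24) = mex{0,3,2} = 1
G(25) = mex{0,0,2} = 1
Heap A: G(25) = 1.
Heap B: G(8) = 2.
Combined Grundy value = 1 ⊕ 2 = 3.

3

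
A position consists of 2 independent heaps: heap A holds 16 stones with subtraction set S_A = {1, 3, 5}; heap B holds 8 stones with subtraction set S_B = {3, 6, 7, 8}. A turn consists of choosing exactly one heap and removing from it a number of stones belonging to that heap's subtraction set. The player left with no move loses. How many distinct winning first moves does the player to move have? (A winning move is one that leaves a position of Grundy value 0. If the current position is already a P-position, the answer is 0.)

3

Heap A, S = {1, 3, 5}:
G(0) = 0
G(1) = mex{0} = 1
G(2) = mex{1} = 0
G(3) = mex{0,0} = 1
G(4) = mex{1,1} = 0
G(5) = mex{0,0,0} = 1
G(6) = mex{1,1,1} = 0
G(7) = mex{0,0,0} = 1
G(8) = mex{1,1,1} = 0
G(9) = mex{0,0,0} = 1
G(10) = mex{1,1,1} = 0
G(11) = mex{0,0,0} = 1
G(12) = mex{1,1,1} = 0
G(13) = mex{0,0,0} = 1
G(14) = mex{1,1,1} = 0
G(15) = mex{0,0,0} = 1
G(16) = mex{1,1,1} = 0
G_A(16) = 0.
Heap B, S = {3, 6, 7, 8}:
n : 0 1 2 3 4 5 6 7 8
G : 0 0 0 1 1 1 2 2 2
G_B(8) = 2.
Combined Grundy value = 0 ⊕ 2 = 2.
A winning move leaves total XOR = 0, i.e. changes one component's Grundy value g to g ⊕ X where X is the current total.
Heap A: need g' = 0⊕2 = 2. Options: 16−1→G=1, 16−3→G=1, 16−5→G=1. Hits: 0.
Heap B: need g' = 2⊕2 = 0. Options: 8−3→G=1, 8−6→G=0, 8−7→G=0, 8−8→G=0. Hits: 3.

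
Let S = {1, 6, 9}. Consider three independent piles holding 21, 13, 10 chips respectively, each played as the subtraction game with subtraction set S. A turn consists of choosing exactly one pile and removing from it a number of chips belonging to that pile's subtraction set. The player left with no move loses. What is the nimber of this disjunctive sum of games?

All piles use S = {1, 6, 9}:
n :  0  1  2  3  4  5  6  7  8  9 10 11 12 13 14 15 16 17 18 19 20 21
G :  0  1  0  1  0  1  2  0  1  2  3  2  0  1  0  1  2  0  1  0  1  2
Pile A: G(21) = 2.
Pile B: G(13) = 1.
Pile C: G(10) = 3.
Combined Grundy value = 2 ⊕ 1 ⊕ 3 = 0.

0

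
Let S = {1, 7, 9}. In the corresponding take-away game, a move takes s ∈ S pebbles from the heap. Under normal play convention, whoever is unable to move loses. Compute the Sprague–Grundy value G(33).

1

G(0) = 0
G(1) = mex{0} = 1
G(2) = mex{1} = 0
G(3) = mex{0} = 1
G(4) = mex{1} = 0
G(5) = mex{0} = 1
G(6) = mex{1} = 0
G(7) = mex{0,0} = 1
G(8) = mex{1,1} = 0
G(9) = mex{0,0,0} = 1
G(10) = mex{1,1,1} = 0
G(11) = mex{0,0,0} = 1
G(12) = mex{1,1,1} = 0
G(13) = mex{0,0,0} = 1
G(14) = mex{1,1,1} = 0
G(15) = mex{0,0,0} = 1
G(16) = mex{1,1,1} = 0
G(17) = mex{0,0,0} = 1
G(18) = mex{1,1,1} = 0
G(19) = mex{0,0,0} = 1
G(20) = mex{1,1,1} = 0
G(21) = mex{0,0,0} = 1
G(22) = mex{1,1,1} = 0
G(23) = mex{0,0,0} = 1
G(24) = mex{1,1,1} = 0
G(25) = mex{0,0,0} = 1
G(26) = mex{1,1,1} = 0
G(27) = mex{0,0,0} = 1
G(28) = mex{1,1,1} = 0
G(29) = mex{0,0,0} = 1
G(30) = mex{1,1,1} = 0
G(31) = mex{0,0,0} = 1
G(32) = mex{1,1,1} = 0
G(33) = mex{0,0,0} = 1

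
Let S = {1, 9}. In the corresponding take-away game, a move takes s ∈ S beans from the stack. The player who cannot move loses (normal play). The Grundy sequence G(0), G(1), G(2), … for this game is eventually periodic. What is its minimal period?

G(0) = 0
G(1) = mex{0} = 1
G(2) = mex{1} = 0
G(3) = mex{0} = 1
G(4) = mex{1} = 0
G(5) = mex{0} = 1
G(6) = mex{1} = 0
G(7) = mex{0} = 1
G(8) = mex{1} = 0
G(9) = mex{0,0} = 1
G(10) = mex{1,1} = 0
G(11) = mex{0,0} = 1
G(12) = mex{1,1} = 0
G(13) = mex{0,0} = 1
G(14) = mex{1,1} = 0
G(n+2) = G(n) holds for n = 0,…,8 (a full window of length max(S) = 9), so the sequence is purely periodic with period 2.

2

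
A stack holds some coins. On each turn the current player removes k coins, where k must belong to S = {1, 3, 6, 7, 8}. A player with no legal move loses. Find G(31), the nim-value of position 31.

1

n :  0  1  2  3  4  5  6  7  8  9 10 11 12 13 14 15 16 17 18 19 20 21 22 23 24 25 26 27 28 29 30 31
G :  0  1  0  1  0  1  2  3  2  3  2  3  4  0  1  0  1  0  1  2  3  2  3  2  3  4  0  1  0  1  0  1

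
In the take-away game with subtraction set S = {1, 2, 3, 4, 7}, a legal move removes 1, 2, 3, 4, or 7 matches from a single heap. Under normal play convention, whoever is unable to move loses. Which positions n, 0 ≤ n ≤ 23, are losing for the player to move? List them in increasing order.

G(0) = 0
G(1) = mex{0} = 1
G(2) = mex{1,0} = 2
G(3) = mex{2,1,0} = 3
G(4) = mex{3,2,1,0} = 4
G(5) = mex{4,3,2,1} = 0
G(6) = mex{0,4,3,2} = 1
G(7) = mex{1,0,4,3,0} = 2
G(8) = mex{2,1,0,4,1} = 3
G(9) = mex{3,2,1,0,2} = 4
G(10) = mex{4,3,2,1,3} = 0
G(11) = mex{0,4,3,2,4} = 1
G(12) = mex{1,0,4,3,0} = 2
G(13) = mex{2,1,0,4,1} = 3
G(14) = mex{3,2,1,0,2} = 4
G(15) = mex{4,3,2,1,3} = 0
G(16) = mex{0,4,3,2,4} = 1
G(17) = mex{1,0,4,3,0} = 2
G(18) = mex{2,1,0,4,1} = 3
G(19) = mex{3,2,1,0,2} = 4
G(20) = mex{4,3,2,1,3} = 0
G(21) = mex{0,4,3,2,4} = 1
G(22) = mex{1,0,4,3,0} = 2
G(23) = mex{2,1,0,4,1} = 3
P-positions are exactly the n with G(n) = 0.

0, 5, 10, 15, 20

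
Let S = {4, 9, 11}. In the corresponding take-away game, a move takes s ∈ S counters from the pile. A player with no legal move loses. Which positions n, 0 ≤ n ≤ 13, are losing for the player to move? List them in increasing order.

G(0) = 0
G(1) = mex{} = 0
G(2) = mex{} = 0
G(3) = mex{} = 0
G(4) = mex{0} = 1
G(5) = mex{0} = 1
G(6) = mex{0} = 1
G(7) = mex{0} = 1
G(8) = mex{1} = 0
G(9) = mex{1,0} = 2
G(10) = mex{1,0} = 2
G(11) = mex{1,0,0} = 2
G(12) = mex{0,0,0} = 1
G(13) = mex{2,1,0} = 3
P-positions are exactly the n with G(n) = 0.

0, 1, 2, 3, 8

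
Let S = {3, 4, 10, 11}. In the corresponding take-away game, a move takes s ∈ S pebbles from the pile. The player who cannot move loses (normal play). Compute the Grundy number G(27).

G(0) = 0
G(1) = mex{} = 0
G(2) = mex{} = 0
G(3) = mex{0} = 1
G(4) = mex{0,0} = 1
G(5) = mex{0,0} = 1
G(6) = mex{1,0} = 2
G(7) = mex{1,1} = 0
G(8) = mex{1,1} = 0
G(9) = mex{2,1} = 0
G(10) = mex{0,2,0} = 1
G(11) = mex{0,0,0,0} = 1
G(12) = mex{0,0,0,0} = 1
G(13) = mex{1,0,1,0} = 2
G(14) = mex{1,1,1,1} = 0
G(15) = mex{1,1,1,1} = 0
G(16) = mex{2,1,2,1} = 0
G(17) = mex{0,2,0,2} = 1
G(18) = mex{0,0,0,0} = 1
G(19) = mex{0,0,0,0} = 1
G(20) = mex{1,0,1,0} = 2
G(21) = mex{1,1,1,1} = 0
G(22) = mex{1,1,1,1} = 0
G(23) = mex{2,1,2,1} = 0
G(24) = mex{0,2,0,2} = 1
G(25) = mex{0,0,0,0} = 1
G(26) = mex{0,0,0,0} = 1
G(27) = mex{1,0,1,0} = 2

2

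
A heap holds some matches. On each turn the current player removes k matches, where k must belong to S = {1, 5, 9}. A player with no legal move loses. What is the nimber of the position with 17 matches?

1

G(0) = 0
G(1) = mex{0} = 1
G(2) = mex{1} = 0
G(3) = mex{0} = 1
G(4) = mex{1} = 0
G(5) = mex{0,0} = 1
G(6) = mex{1,1} = 0
G(7) = mex{0,0} = 1
G(8) = mex{1,1} = 0
G(9) = mex{0,0,0} = 1
G(10) = mex{1,1,1} = 0
G(11) = mex{0,0,0} = 1
G(12) = mex{1,1,1} = 0
G(13) = mex{0,0,0} = 1
G(14) = mex{1,1,1} = 0
G(15) = mex{0,0,0} = 1
G(16) = mex{1,1,1} = 0
G(17) = mex{0,0,0} = 1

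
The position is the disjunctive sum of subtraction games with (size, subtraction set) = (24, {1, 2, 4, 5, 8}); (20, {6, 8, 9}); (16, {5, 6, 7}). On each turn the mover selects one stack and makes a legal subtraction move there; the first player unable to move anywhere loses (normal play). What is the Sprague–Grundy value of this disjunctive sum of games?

Stack A, S = {1, 2, 4, 5, 8}:
G(0) = 0
G(1) = mex{0} = 1
G(2) = mex{1,0} = 2
G(3) = mex{2,1} = 0
G(4) = mex{0,2,0} = 1
G(5) = mex{1,0,1,0} = 2
G(6) = mex{2,1,2,1} = 0
G(7) = mex{0,2,0,2} = 1
G(8) = mex{1,0,1,0,0} = 2
G(9) = mex{2,1,2,1,1} = 0
G(10) = mex{0,2,0,2,2} = 1
G(11) = mex{1,0,1,0,0} = 2
G(12) = mex{2,1,2,1,1} = 0
G(13) = mex{0,2,0,2,2} = 1
G(14) = mex{1,0,1,0,0} = 2
G(15) = mex{2,1,2,1,1} = 0
G(16) = mex{0,2,0,2,2} = 1
G(17) = mex{1,0,1,0,0} = 2
G(18) = mex{2,1,2,1,1} = 0
G(19) = mex{0,2,0,2,2} = 1
G(20) = mex{1,0,1,0,0} = 2
G(21) = mex{2,1,2,1,1} = 0
G(22) = mex{0,2,0,2,2} = 1
G(23) = mex{1,0,1,0,0} = 2
G(24) = mex{2,1,2,1,1} = 0
G_A(24) = 0.
Stack B, S = {6, 8, 9}:
G(0) = 0
G(1) = mex{} = 0
G(2) = mex{} = 0
G(3) = mex{} = 0
G(4) = mex{} = 0
G(5) = mex{} = 0
G(6) = mex{0} = 1
G(7) = mex{0} = 1
G(8) = mex{0,0} = 1
G(9) = mex{0,0,0} = 1
G(10) = mex{0,0,0} = 1
G(11) = mex{0,0,0} = 1
G(12) = mex{1,0,0} = 2
G(13) = mex{1,0,0} = 2
G(14) = mex{1,1,0} = 2
G(15) = mex{1,1,1} = 0
G(16) = mex{1,1,1} = 0
G(17) = mex{1,1,1} = 0
G(18) = mex{2,1,1} = 0
G(19) = mex{2,1,1} = 0
G(20) = mex{2,2,1} = 0
G_B(20) = 0.
Stack C, S = {5, 6, 7}:
G(0) = 0
G(1) = mex{} = 0
G(2) = mex{} = 0
G(3) = mex{} = 0
G(4) = mex{} = 0
G(5) = mex{0} = 1
G(6) = mex{0,0} = 1
G(7) = mex{0,0,0} = 1
G(8) = mex{0,0,0} = 1
G(9) = mex{0,0,0} = 1
G(10) = mex{1,0,0} = 2
G(11) = mex{1,1,0} = 2
G(12) = mex{1,1,1} = 0
G(13) = mex{1,1,1} = 0
G(14) = mex{1,1,1} = 0
G(15) = mex{2,1,1} = 0
G(16) = mex{2,2,1} = 0
G_C(16) = 0.
Combined Grundy value = 0 ⊕ 0 ⊕ 0 = 0.

0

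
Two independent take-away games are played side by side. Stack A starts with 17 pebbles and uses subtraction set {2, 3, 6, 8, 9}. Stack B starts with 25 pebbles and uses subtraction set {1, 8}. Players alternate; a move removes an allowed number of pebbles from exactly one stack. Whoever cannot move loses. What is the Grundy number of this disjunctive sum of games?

Stack A, S = {2, 3, 6, 8, 9}:
G(0) = 0
G(1) = mex{} = 0
G(2) = mex{0} = 1
G(3) = mex{0,0} = 1
G(4) = mex{1,0} = 2
G(5) = mex{1,1} = 0
G(6) = mex{2,1,0} = 3
G(7) = mex{0,2,0} = 1
G(8) = mex{3,0,1,0} = 2
G(9) = mex{1,3,1,0,0} = 2
G(10) = mex{2,1,2,1,0} = 3
G(11) = mex{2,2,0,1,1} = 3
G(12) = mex{3,2,3,2,1} = 0
G(13) = mex{3,3,1,0,2} = 4
G(14) = mex{0,3,2,3,0} = 1
G(15) = mex{4,0,2,1,3} = 5
G(16) = mex{1,4,3,2,1} = 0
G(17) = mex{5,1,3,2,2} = 0
G_A(17) = 0.
Stack B, S = {1, 8}:
G(0) = 0
G(1) = mex{0} = 1
G(2) = mex{1} = 0
G(3) = mex{0} = 1
G(4) = mex{1} = 0
G(5) = mex{0} = 1
G(6) = mex{1} = 0
G(7) = mex{0} = 1
G(8) = mex{1,0} = 2
G(9) = mex{2,1} = 0
G(10) = mex{0,0} = 1
G(11) = mex{1,1} = 0
G(12) = mex{0,0} = 1
G(13) = mex{1,1} = 0
G(14) = mex{0,0} = 1
G(15) = mex{1,1} = 0
G(16) = mex{0,2} = 1
G(17) = mex{1,0} = 2
G(18) = mex{2,1} = 0
G(19) = mex{0,0} = 1
G(20) = mex{1,1} = 0
G(21) = mex{0,0} = 1
G(22) = mex{1,1} = 0
G(23) = mex{0,0} = 1
G(24) = mex{1,1} = 0
G(25) = mex{0,2} = 1
G_B(25) = 1.
Combined Grundy value = 0 ⊕ 1 = 1.

1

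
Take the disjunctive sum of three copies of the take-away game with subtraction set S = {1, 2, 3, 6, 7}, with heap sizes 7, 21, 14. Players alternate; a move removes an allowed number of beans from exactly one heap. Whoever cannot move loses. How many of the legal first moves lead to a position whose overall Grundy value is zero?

All heaps use S = {1, 2, 3, 6, 7}:
n :  0  1  2  3  4  5  6  7  8  9 10 11 12 13 14 15 16 17 18 19 20 21
G :  0  1  2  3  0  1  2  3  0  1  2  3  0  1  2  3  0  1  2  3  0  1
Heap A: G(7) = 3.
Heap B: G(21) = 1.
Heap C: G(14) = 2.
Combined Grundy value = 3 ⊕ 1 ⊕ 2 = 0.
A winning move leaves total XOR = 0, i.e. changes one component's Grundy value g to g ⊕ X where X is the current total.
Heap A: target g' = 3⊕0 = 3, but every legal move changes the Grundy value (mex property), so 0 moves.
Heap B: target g' = 1⊕0 = 1, but every legal move changes the Grundy value (mex property), so 0 moves.
Heap C: target g' = 2⊕0 = 2, but every legal move changes the Grundy value (mex property), so 0 moves.

0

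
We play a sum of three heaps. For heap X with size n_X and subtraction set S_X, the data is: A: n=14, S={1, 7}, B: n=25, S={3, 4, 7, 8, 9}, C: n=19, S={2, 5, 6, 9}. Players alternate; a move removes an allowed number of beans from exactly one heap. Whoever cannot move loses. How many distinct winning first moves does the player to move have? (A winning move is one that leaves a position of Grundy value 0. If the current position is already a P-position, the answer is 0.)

0

Heap A, S = {1, 7}:
n :  0  1  2  3  4  5  6  7  8  9 10 11 12 13 14
G :  0  1  0  1  0  1  0  1  0  1  0  1  0  1  0
G_A(14) = 0.
Heap B, S = {3, 4, 7, 8, 9}:
G(0) = 0
G(1) = mex{} = 0
G(2) = mex{} = 0
G(3) = mex{0} = 1
G(4) = mex{0,0} = 1
G(5) = mex{0,0} = 1
G(6) = mex{1,0} = 2
G(7) = mex{1,1,0} = 2
G(8) = mex{1,1,0,0} = 2
G(9) = mex{2,1,0,0,0} = 3
G(10) = mex{2,2,1,0,0} = 3
G(11) = mex{2,2,1,1,0} = 3
G(12) = mex{3,2,1,1,1} = 0
G(13) = mex{3,3,2,1,1} = 0
G(14) = mex{3,3,2,2,1} = 0
G(15) = mex{0,3,2,2,2} = 1
G(16) = mex{0,0,3,2,2} = 1
G(17) = mex{0,0,3,3,2} = 1
G(18) = mex{1,0,3,3,3} = 2
G(19) = mex{1,1,0,3,3} = 2
G(20) = mex{1,1,0,0,3} = 2
G(21) = mex{2,1,0,0,0} = 3
G(22) = mex{2,2,1,0,0} = 3
G(23) = mex{2,2,1,1,0} = 3
G(24) = mex{3,2,1,1,1} = 0
G(25) = mex{3,3,2,1,1} = 0
G_B(25) = 0.
Heap C, S = {2, 5, 6, 9}:
n :  0  1  2  3  4  5  6  7  8  9 10 11 12 13 14 15 16 17 18 19
G :  0  0  1  1  0  2  1  3  0  2  1  0  0  1  1  0  2  1  3  0
G_C(19) = 0.
Combined Grundy value = 0 ⊕ 0 ⊕ 0 = 0.
A winning move leaves total XOR = 0, i.e. changes one component's Grundy value g to g ⊕ X where X is the current total.
Heap A: target g' = 0⊕0 = 0, but every legal move changes the Grundy value (mex property), so 0 moves.
Heap B: target g' = 0⊕0 = 0, but every legal move changes the Grundy value (mex property), so 0 moves.
Heap C: target g' = 0⊕0 = 0, but every legal move changes the Grundy value (mex property), so 0 moves.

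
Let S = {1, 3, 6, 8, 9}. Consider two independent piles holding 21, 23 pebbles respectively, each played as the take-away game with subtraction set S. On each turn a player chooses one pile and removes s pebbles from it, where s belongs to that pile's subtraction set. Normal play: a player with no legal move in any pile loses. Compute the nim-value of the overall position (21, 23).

All piles use S = {1, 3, 6, 8, 9}:
n :  0  1  2  3  4  5  6  7  8  9 10 11 12 13 14 15 16 17 18 19 20 21 22 23
G :  0  1  0  1  0  1  2  3  2  3  2  3  4  5  0  1  0  1  0  1  2  3  2  3
Pile A: G(21) = 3.
Pile B: G(23) = 3.
Combined Grundy value = 3 ⊕ 3 = 0.

0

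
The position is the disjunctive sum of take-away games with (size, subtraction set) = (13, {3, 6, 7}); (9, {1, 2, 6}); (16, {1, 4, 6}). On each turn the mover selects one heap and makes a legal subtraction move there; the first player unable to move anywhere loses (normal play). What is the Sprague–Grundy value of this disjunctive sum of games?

Heap A, S = {3, 6, 7}:
n :  0  1  2  3  4  5  6  7  8  9 10 11 12 13
G :  0  0  0  1  1  1  2  2  2  3  0  0  0  1
G_A(13) = 1.
Heap B, S = {1, 2, 6}:
n : 0 1 2 3 4 5 6 7 8 9
G : 0 1 2 0 1 2 3 0 1 2
G_B(9) = 2.
Heap C, S = {1, 4, 6}:
n :  0  1  2  3  4  5  6  7  8  9 10 11 12 13 14 15 16
G :  0  1  0  1  2  0  1  0  1  2  0  1  0  1  2  0  1
G_C(16) = 1.
Combined Grundy value = 1 ⊕ 2 ⊕ 1 = 2.

2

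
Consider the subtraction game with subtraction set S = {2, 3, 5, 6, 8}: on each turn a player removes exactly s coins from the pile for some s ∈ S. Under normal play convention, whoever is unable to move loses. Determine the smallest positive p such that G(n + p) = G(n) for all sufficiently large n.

G(0) = 0
G(1) = mex{} = 0
G(2) = mex{0} = 1
G(3) = mex{0,0} = 1
G(4) = mex{1,0} = 2
G(5) = mex{1,1,0} = 2
G(6) = mex{2,1,0,0} = 3
G(7) = mex{2,2,1,0} = 3
G(8) = mex{3,2,1,1,0} = 4
G(9) = mex{3,3,2,1,0} = 4
G(10) = mex{4,3,2,2,1} = 0
G(11) = mex{4,4,3,2,1} = 0
G(12) = mex{0,4,3,3,2} = 1
G(13) = mex{0,0,4,3,2} = 1
G(14) = mex{1,0,4,4,3} = 2
G(15) = mex{1,1,0,4,3} = 2
G(16) = mex{2,1,0,0,4} = 3
G(17) = mex{2,2,1,0,4} = 3
G(18) = mex{3,2,1,1,0} = 4
G(19) = mex{3,3,2,1,0} = 4
G(20) = mex{4,3,2,2,1} = 0
G(21) = mex{4,4,3,2,1} = 0
G(n+10) = G(n) holds for n = 0,…,7 (a full window of length max(S) = 8), so the sequence is purely periodic with period 10.

10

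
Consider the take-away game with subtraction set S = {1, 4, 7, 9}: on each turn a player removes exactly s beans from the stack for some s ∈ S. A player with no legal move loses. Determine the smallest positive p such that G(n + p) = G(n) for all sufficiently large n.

8

n :  0  1  2  3  4  5  6  7  8  9 10 11 12 13 14 15 16 17 18
G :  0  1  0  1  2  0  1  2  0  1  0  1  2  0  1  2  0  1  0
G(n+8) = G(n) holds for n = 0,…,8 (a full window of length max(S) = 9), so the sequence is purely periodic with period 8.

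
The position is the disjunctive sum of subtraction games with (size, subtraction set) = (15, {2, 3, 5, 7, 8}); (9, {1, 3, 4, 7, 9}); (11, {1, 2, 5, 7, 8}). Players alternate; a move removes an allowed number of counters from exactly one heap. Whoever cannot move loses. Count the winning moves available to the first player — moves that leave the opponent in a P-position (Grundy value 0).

4

Heap A, S = {2, 3, 5, 7, 8}:
G(0) = 0
G(1) = mex{} = 0
G(2) = mex{0} = 1
G(3) = mex{0,0} = 1
G(4) = mex{1,0} = 2
G(5) = mex{1,1,0} = 2
G(6) = mex{2,1,0} = 3
G(7) = mex{2,2,1,0} = 3
G(8) = mex{3,2,1,0,0} = 4
G(9) = mex{3,3,2,1,0} = 4
G(10) = mex{4,3,2,1,1} = 0
G(11) = mex{4,4,3,2,1} = 0
G(12) = mex{0,4,3,2,2} = 1
G(13) = mex{0,0,4,3,2} = 1
G(14) = mex{1,0,4,3,3} = 2
G(15) = mex{1,1,0,4,3} = 2
G_A(15) = 2.
Heap B, S = {1, 3, 4, 7, 9}:
n : 0 1 2 3 4 5 6 7 8 9
G : 0 1 0 1 2 3 2 3 0 1
G_B(9) = 1.
Heap C, S = {1, 2, 5, 7, 8}:
G(0) = 0
G(1) = mex{0} = 1
G(2) = mex{1,0} = 2
G(3) = mex{2,1} = 0
G(4) = mex{0,2} = 1
G(5) = mex{1,0,0} = 2
G(6) = mex{2,1,1} = 0
G(7) = mex{0,2,2,0} = 1
G(8) = mex{1,0,0,1,0} = 2
G(9) = mex{2,1,1,2,1} = 0
G(10) = mex{0,2,2,0,2} = 1
G(11) = mex{1,0,0,1,0} = 2
G_C(11) = 2.
Combined Grundy value = 2 ⊕ 1 ⊕ 2 = 1.
A winning move leaves total XOR = 0, i.e. changes one component's Grundy value g to g ⊕ X where X is the current total.
Heap A: need g' = 2⊕1 = 3. Options: 15−2→G=1, 15−3→G=1, 15−5→G=0, 15−7→G=4, 15−8→G=3. Hits: 1.
Heap B: need g' = 1⊕1 = 0. Options: 9−1→G=0, 9−3→G=2, 9−4→G=3, 9−7→G=0, 9−9→G=0. Hits: 3.
Heap C: need g' = 2⊕1 = 3. Options: 11−1→G=1, 11−2→G=0, 11−5→G=0, 11−7→G=1, 11−8→G=0. Hits: 0.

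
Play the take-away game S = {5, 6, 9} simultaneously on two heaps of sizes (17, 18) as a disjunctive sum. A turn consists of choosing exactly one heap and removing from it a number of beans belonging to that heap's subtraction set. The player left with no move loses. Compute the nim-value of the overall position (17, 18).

All heaps use S = {5, 6, 9}:
n :  0  1  2  3  4  5  6  7  8  9 10 11 12 13 14 15 16 17 18
G :  0  0  0  0  0  1  1  1  1  1  2  2  2  2  0  0  0  0  0
Heap A: G(17) = 0.
Heap B: G(18) = 0.
Combined Grundy value = 0 ⊕ 0 = 0.

0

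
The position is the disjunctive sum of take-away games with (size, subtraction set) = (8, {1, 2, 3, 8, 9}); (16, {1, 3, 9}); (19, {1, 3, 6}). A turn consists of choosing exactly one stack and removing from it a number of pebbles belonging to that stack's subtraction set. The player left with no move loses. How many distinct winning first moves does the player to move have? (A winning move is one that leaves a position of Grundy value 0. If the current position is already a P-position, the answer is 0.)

1

Stack A, S = {1, 2, 3, 8, 9}:
n : 0 1 2 3 4 5 6 7 8
G : 0 1 2 3 0 1 2 3 4
G_A(8) = 4.
Stack B, S = {1, 3, 9}:
n :  0  1  2  3  4  5  6  7  8  9 10 11 12 13 14 15 16
G :  0  1  0  1  0  1  0  1  0  1  0  1  0  1  0  1  0
G_B(16) = 0.
Stack C, S = {1, 3, 6}:
n :  0  1  2  3  4  5  6  7  8  9 10 11 12 13 14 15 16 17 18 19
G :  0  1  0  1  0  1  2  3  2  0  1  0  1  0  1  2  3  2  0  1
G_C(19) = 1.
Combined Grundy value = 4 ⊕ 0 ⊕ 1 = 5.
A winning move leaves total XOR = 0, i.e. changes one component's Grundy value g to g ⊕ X where X is the current total.
Stack A: need g' = 4⊕5 = 1. Options: 8−1→G=3, 8−2→G=2, 8−3→G=1, 8−8→G=0. Hits: 1.
Stack B: need g' = 0⊕5 = 5. Options: 16−1→G=1, 16−3→G=1, 16−9→G=1. Hits: 0.
Stack C: need g' = 1⊕5 = 4. Options: 19−1→G=0, 19−3→G=3, 19−6→G=0. Hits: 0.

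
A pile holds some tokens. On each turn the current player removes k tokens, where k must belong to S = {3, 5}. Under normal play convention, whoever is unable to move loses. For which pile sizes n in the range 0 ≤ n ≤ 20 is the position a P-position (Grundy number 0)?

G(0) = 0
G(1) = mex{} = 0
G(2) = mex{} = 0
G(3) = mex{0} = 1
G(4) = mex{0} = 1
G(5) = mex{0,0} = 1
G(6) = mex{1,0} = 2
G(7) = mex{1,0} = 2
G(8) = mex{1,1} = 0
G(9) = mex{2,1} = 0
G(10) = mex{2,1} = 0
G(11) = mex{0,2} = 1
G(12) = mex{0,2} = 1
G(13) = mex{0,0} = 1
G(14) = mex{1,0} = 2
G(15) = mex{1,0} = 2
G(16) = mex{1,1} = 0
G(17) = mex{2,1} = 0
G(18) = mex{2,1} = 0
G(19) = mex{0,2} = 1
G(20) = mex{0,2} = 1
P-positions are exactly the n with G(n) = 0.

0, 1, 2, 8, 9, 10, 16, 17, 18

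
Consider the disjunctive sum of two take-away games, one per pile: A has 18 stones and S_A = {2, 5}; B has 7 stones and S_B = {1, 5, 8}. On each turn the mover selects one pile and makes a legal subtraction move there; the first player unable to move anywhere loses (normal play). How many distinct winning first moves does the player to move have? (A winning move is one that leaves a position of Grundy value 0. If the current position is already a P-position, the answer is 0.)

4

Pile A, S = {2, 5}:
G(0) = 0
G(1) = mex{} = 0
G(2) = mex{0} = 1
G(3) = mex{0} = 1
G(4) = mex{1} = 0
G(5) = mex{1,0} = 2
G(6) = mex{0,0} = 1
G(7) = mex{2,1} = 0
G(8) = mex{1,1} = 0
G(9) = mex{0,0} = 1
G(10) = mex{0,2} = 1
G(11) = mex{1,1} = 0
G(12) = mex{1,0} = 2
G(13) = mex{0,0} = 1
G(14) = mex{2,1} = 0
G(15) = mex{1,1} = 0
G(16) = mex{0,0} = 1
G(17) = mex{0,2} = 1
G(18) = mex{1,1} = 0
G_A(18) = 0.
Pile B, S = {1, 5, 8}:
n : 0 1 2 3 4 5 6 7
G : 0 1 0 1 0 1 0 1
G_B(7) = 1.
Combined Grundy value = 0 ⊕ 1 = 1.
A winning move leaves total XOR = 0, i.e. changes one component's Grundy value g to g ⊕ X where X is the current total.
Pile A: need g' = 0⊕1 = 1. Options: 18−2→G=1, 18−5→G=1. Hits: 2.
Pile B: need g' = 1⊕1 = 0. Options: 7−1→G=0, 7−5→G=0. Hits: 2.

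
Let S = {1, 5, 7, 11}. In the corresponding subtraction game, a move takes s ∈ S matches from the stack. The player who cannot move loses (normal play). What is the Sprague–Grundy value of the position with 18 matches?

0

n :  0  1  2  3  4  5  6  7  8  9 10 11 12 13 14 15 16 17 18
G :  0  1  0  1  0  1  0  1  0  1  0  1  0  1  0  1  0  1  0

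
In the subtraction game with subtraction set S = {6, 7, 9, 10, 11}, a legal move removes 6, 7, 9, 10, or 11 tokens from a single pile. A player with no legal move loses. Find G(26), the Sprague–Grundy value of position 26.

G(0) = 0
G(1) = mex{} = 0
G(2) = mex{} = 0
G(3) = mex{} = 0
G(4) = mex{} = 0
G(5) = mex{} = 0
G(6) = mex{0} = 1
G(7) = mex{0,0} = 1
G(8) = mex{0,0} = 1
G(9) = mex{0,0,0} = 1
G(10) = mex{0,0,0,0} = 1
G(11) = mex{0,0,0,0,0} = 1
G(12) = mex{1,0,0,0,0} = 2
G(13) = mex{1,1,0,0,0} = 2
G(14) = mex{1,1,0,0,0} = 2
G(15) = mex{1,1,1,0,0} = 2
G(16) = mex{1,1,1,1,0} = 2
G(17) = mex{1,1,1,1,1} = 0
G(18) = mex{2,1,1,1,1} = 0
G(19) = mex{2,2,1,1,1} = 0
G(20) = mex{2,2,1,1,1} = 0
G(21) = mex{2,2,2,1,1} = 0
G(22) = mex{2,2,2,2,1} = 0
G(23) = mex{0,2,2,2,2} = 1
G(24) = mex{0,0,2,2,2} = 1
G(25) = mex{0,0,2,2,2} = 1
G(26) = mex{0,0,0,2,2} = 1

1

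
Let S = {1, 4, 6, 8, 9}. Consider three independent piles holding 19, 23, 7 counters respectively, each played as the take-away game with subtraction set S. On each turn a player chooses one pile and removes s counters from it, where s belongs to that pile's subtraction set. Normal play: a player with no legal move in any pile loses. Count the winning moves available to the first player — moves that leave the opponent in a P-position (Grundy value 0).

All piles use S = {1, 4, 6, 8, 9}:
G(0) = 0
G(1) = mex{0} = 1
G(2) = mex{1} = 0
G(3) = mex{0} = 1
G(4) = mex{1,0} = 2
G(5) = mex{2,1} = 0
G(6) = mex{0,0,0} = 1
G(7) = mex{1,1,1} = 0
G(8) = mex{0,2,0,0} = 1
G(9) = mex{1,0,1,1,0} = 2
G(10) = mex{2,1,2,0,1} = 3
G(11) = mex{3,0,0,1,0} = 2
G(12) = mex{2,1,1,2,1} = 0
G(13) = mex{0,2,0,0,2} = 1
G(14) = mex{1,3,1,1,0} = 2
G(15) = mex{2,2,2,0,1} = 3
G(16) = mex{3,0,3,1,0} = 2
G(17) = mex{2,1,2,2,1} = 0
G(18) = mex{0,2,0,3,2} = 1
G(19) = mex{1,3,1,2,3} = 0
G(20) = mex{0,2,2,0,2} = 1
G(21) = mex{1,0,3,1,0} = 2
G(22) = mex{2,1,2,2,1} = 0
G(23) = mex{0,0,0,3,2} = 1
Pile A: G(19) = 0.
Pile B: G(23) = 1.
Pile C: G(7) = 0.
Combined Grundy value = 0 ⊕ 1 ⊕ 0 = 1.
A winning move leaves total XOR = 0, i.e. changes one component's Grundy value g to g ⊕ X where X is the current total.
Pile A: need g' = 0⊕1 = 1. Options: 19−1→G=1, 19−4→G=3, 19−6→G=1, 19−8→G=2, 19−9→G=3. Hits: 2.
Pile B: need g' = 1⊕1 = 0. Options: 23−1→G=0, 23−4→G=0, 23−6→G=0, 23−8→G=3, 23−9→G=2. Hits: 3.
Pile C: need g' = 0⊕1 = 1. Options: 7−1→G=1, 7−4→G=1, 7−6→G=1. Hits: 3.

8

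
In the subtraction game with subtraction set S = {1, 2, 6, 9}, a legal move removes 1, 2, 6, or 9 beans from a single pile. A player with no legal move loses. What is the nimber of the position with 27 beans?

3

n :  0  1  2  3  4  5  6  7  8  9 10 11 12 13 14 15 16 17 18 19 20 21 22 23 24 25 26 27
G :  0  1  2  0  1  2  3  0  1  2  0  1  2  3  0  1  2  0  1  2  3  0  1  2  0  1  2  3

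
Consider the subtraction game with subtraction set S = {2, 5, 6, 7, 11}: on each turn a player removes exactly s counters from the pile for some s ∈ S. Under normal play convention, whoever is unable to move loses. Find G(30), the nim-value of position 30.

n :  0  1  2  3  4  5  6  7  8  9 10 11 12 13 14 15 16 17 18 19 20 21 22 23 24 25 26 27 28 29 30
G :  0  0  1  1  0  2  1  3  2  2  3  3  4  0  0  1  1  0  2  1  3  2  2  3  3  4  0  0  1  1  0

0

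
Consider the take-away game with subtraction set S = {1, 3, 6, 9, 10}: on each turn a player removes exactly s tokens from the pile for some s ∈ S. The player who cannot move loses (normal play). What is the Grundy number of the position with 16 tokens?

1

n :  0  1  2  3  4  5  6  7  8  9 10 11 12 13 14 15 16
G :  0  1  0  1  0  1  2  3  2  3  2  3  4  5  4  0  1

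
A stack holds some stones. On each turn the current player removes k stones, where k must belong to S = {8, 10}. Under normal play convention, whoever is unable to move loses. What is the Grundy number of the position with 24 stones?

G(0) = 0
G(1) = mex{} = 0
G(2) = mex{} = 0
G(3) = mex{} = 0
G(4) = mex{} = 0
G(5) = mex{} = 0
G(6) = mex{} = 0
G(7) = mex{} = 0
G(8) = mex{0} = 1
G(9) = mex{0} = 1
G(10) = mex{0,0} = 1
G(11) = mex{0,0} = 1
G(12) = mex{0,0} = 1
G(13) = mex{0,0} = 1
G(14) = mex{0,0} = 1
G(15) = mex{0,0} = 1
G(16) = mex{1,0} = 2
G(17) = mex{1,0} = 2
G(18) = mex{1,1} = 0
G(19) = mex{1,1} = 0
G(20) = mex{1,1} = 0
G(21) = mex{1,1} = 0
G(22) = mex{1,1} = 0
G(23) = mex{1,1} = 0
G(24) = mex{2,1} = 0

0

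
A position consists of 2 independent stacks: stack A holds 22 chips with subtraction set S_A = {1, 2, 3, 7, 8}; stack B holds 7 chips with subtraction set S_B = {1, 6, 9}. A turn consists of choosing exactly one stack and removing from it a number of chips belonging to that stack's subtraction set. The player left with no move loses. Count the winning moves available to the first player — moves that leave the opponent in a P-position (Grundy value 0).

Stack A, S = {1, 2, 3, 7, 8}:
n :  0  1  2  3  4  5  6  7  8  9 10 11 12 13 14 15 16 17 18 19 20 21 22
G :  0  1  2  3  0  1  2  3  4  0  1  2  3  0  1  2  3  4  0  1  2  3  0
G_A(22) = 0.
Stack B, S = {1, 6, 9}:
G(0) = 0
G(1) = mex{0} = 1
G(2) = mex{1} = 0
G(3) = mex{0} = 1
G(4) = mex{1} = 0
G(5) = mex{0} = 1
G(6) = mex{1,0} = 2
G(7) = mex{2,1} = 0
G_B(7) = 0.
Combined Grundy value = 0 ⊕ 0 = 0.
A winning move leaves total XOR = 0, i.e. changes one component's Grundy value g to g ⊕ X where X is the current total.
Stack A: target g' = 0⊕0 = 0, but every legal move changes the Grundy value (mex property), so 0 moves.
Stack B: target g' = 0⊕0 = 0, but every legal move changes the Grundy value (mex property), so 0 moves.

0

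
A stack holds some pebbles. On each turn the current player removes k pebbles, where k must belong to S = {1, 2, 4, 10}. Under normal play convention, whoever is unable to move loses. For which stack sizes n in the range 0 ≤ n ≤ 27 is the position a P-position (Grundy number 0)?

0, 3, 6, 9, 12, 15, 18, 21, 24, 27

G(0) = 0
G(1) = mex{0} = 1
G(2) = mex{1,0} = 2
G(3) = mex{2,1} = 0
G(4) = mex{0,2,0} = 1
G(5) = mex{1,0,1} = 2
G(6) = mex{2,1,2} = 0
G(7) = mex{0,2,0} = 1
G(8) = mex{1,0,1} = 2
G(9) = mex{2,1,2} = 0
G(10) = mex{0,2,0,0} = 1
G(11) = mex{1,0,1,1} = 2
G(12) = mex{2,1,2,2} = 0
G(13) = mex{0,2,0,0} = 1
G(14) = mex{1,0,1,1} = 2
G(15) = mex{2,1,2,2} = 0
G(16) = mex{0,2,0,0} = 1
G(17) = mex{1,0,1,1} = 2
G(18) = mex{2,1,2,2} = 0
G(19) = mex{0,2,0,0} = 1
G(20) = mex{1,0,1,1} = 2
G(21) = mex{2,1,2,2} = 0
G(22) = mex{0,2,0,0} = 1
G(23) = mex{1,0,1,1} = 2
G(24) = mex{2,1,2,2} = 0
G(25) = mex{0,2,0,0} = 1
G(26) = mex{1,0,1,1} = 2
G(27) = mex{2,1,2,2} = 0
P-positions are exactly the n with G(n) = 0.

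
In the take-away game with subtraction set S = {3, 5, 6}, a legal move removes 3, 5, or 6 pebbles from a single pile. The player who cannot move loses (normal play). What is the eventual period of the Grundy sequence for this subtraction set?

9

n :  0  1  2  3  4  5  6  7  8  9 10 11 12 13 14 15 16 17 18 19
G :  0  0  0  1  1  1  2  2  2  0  0  0  1  1  1  2  2  2  0  0
G(n+9) = G(n) holds for n = 0,…,5 (a full window of length max(S) = 6), so the sequence is purely periodic with period 9.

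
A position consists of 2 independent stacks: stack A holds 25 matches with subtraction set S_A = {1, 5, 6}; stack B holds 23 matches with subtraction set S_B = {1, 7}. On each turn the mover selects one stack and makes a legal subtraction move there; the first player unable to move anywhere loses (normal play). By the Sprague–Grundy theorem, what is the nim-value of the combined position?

Stack A, S = {1, 5, 6}:
G(0) = 0
G(1) = mex{0} = 1
G(2) = mex{1} = 0
G(3) = mex{0} = 1
G(4) = mex{1} = 0
G(5) = mex{0,0} = 1
G(6) = mex{1,1,0} = 2
G(7) = mex{2,0,1} = 3
G(8) = mex{3,1,0} = 2
G(9) = mex{2,0,1} = 3
G(10) = mex{3,1,0} = 2
G(11) = mex{2,2,1} = 0
G(12) = mex{0,3,2} = 1
G(13) = mex{1,2,3} = 0
G(14) = mex{0,3,2} = 1
G(15) = mex{1,2,3} = 0
G(16) = mex{0,0,2} = 1
G(17) = mex{1,1,0} = 2
G(18) = mex{2,0,1} = 3
G(19) = mex{3,1,0} = 2
G(20) = mex{2,0,1} = 3
G(21) = mex{3,1,0} = 2
G(22) = mex{2,2,1} = 0
G(23) = mex{0,3,2} = 1
G(24) = mex{1,2,3} = 0
G(25) = mex{0,3,2} = 1
G_A(25) = 1.
Stack B, S = {1, 7}:
n :  0  1  2  3  4  5  6  7  8  9 10 11 12 13 14 15 16 17 18 19 20 21 22 23
G :  0  1  0  1  0  1  0  1  0  1  0  1  0  1  0  1  0  1  0  1  0  1  0  1
G_B(23) = 1.
Combined Grundy value = 1 ⊕ 1 = 0.

0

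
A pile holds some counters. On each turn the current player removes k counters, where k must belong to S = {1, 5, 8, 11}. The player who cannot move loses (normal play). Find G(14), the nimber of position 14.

n :  0  1  2  3  4  5  6  7  8  9 10 11 12 13 14
G :  0  1  0  1  0  1  0  1  2  3  2  3  2  3  2

2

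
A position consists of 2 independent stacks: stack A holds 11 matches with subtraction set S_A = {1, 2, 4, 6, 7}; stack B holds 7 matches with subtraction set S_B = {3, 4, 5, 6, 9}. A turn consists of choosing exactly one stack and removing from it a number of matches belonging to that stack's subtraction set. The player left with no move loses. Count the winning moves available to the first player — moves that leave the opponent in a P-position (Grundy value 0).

Stack A, S = {1, 2, 4, 6, 7}:
G(0) = 0
G(1) = mex{0} = 1
G(2) = mex{1,0} = 2
G(3) = mex{2,1} = 0
G(4) = mex{0,2,0} = 1
G(5) = mex{1,0,1} = 2
G(6) = mex{2,1,2,0} = 3
G(7) = mex{3,2,0,1,0} = 4
G(8) = mex{4,3,1,2,1} = 0
G(9) = mex{0,4,2,0,2} = 1
G(10) = mex{1,0,3,1,0} = 2
G(11) = mex{2,1,4,2,1} = 0
G_A(11) = 0.
Stack B, S = {3, 4, 5, 6, 9}:
n : 0 1 2 3 4 5 6 7
G : 0 0 0 1 1 1 2 2
G_B(7) = 2.
Combined Grundy value = 0 ⊕ 2 = 2.
A winning move leaves total XOR = 0, i.e. changes one component's Grundy value g to g ⊕ X where X is the current total.
Stack A: need g' = 0⊕2 = 2. Options: 11−1→G=2, 11−2→G=1, 11−4→G=4, 11−6→G=2, 11−7→G=1. Hits: 2.
Stack B: need g' = 2⊕2 = 0. Options: 7−3→G=1, 7−4→G=1, 7−5→G=0, 7−6→G=0. Hits: 2.

4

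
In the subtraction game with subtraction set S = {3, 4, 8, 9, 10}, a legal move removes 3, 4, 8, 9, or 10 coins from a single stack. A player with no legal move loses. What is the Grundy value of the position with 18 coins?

n :  0  1  2  3  4  5  6  7  8  9 10 11 12 13 14 15 16 17 18
G :  0  0  0  1  1  1  2  0  2  3  1  3  4  0  0  5  1  1  4

4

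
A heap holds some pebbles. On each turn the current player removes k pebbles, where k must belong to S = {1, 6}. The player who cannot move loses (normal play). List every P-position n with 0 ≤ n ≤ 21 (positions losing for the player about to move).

G(0) = 0
G(1) = mex{0} = 1
G(2) = mex{1} = 0
G(3) = mex{0} = 1
G(4) = mex{1} = 0
G(5) = mex{0} = 1
G(6) = mex{1,0} = 2
G(7) = mex{2,1} = 0
G(8) = mex{0,0} = 1
G(9) = mex{1,1} = 0
G(10) = mex{0,0} = 1
G(11) = mex{1,1} = 0
G(12) = mex{0,2} = 1
G(13) = mex{1,0} = 2
G(14) = mex{2,1} = 0
G(15) = mex{0,0} = 1
G(16) = mex{1,1} = 0
G(17) = mex{0,0} = 1
G(18) = mex{1,1} = 0
G(19) = mex{0,2} = 1
G(20) = mex{1,0} = 2
G(21) = mex{2,1} = 0
P-positions are exactly the n with G(n) = 0.

0, 2, 4, 7, 9, 11, 14, 16, 18, 21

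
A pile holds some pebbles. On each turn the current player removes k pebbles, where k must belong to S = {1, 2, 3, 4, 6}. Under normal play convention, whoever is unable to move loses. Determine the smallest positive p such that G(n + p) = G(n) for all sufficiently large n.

G(0) = 0
G(1) = mex{0} = 1
G(2) = mex{1,0} = 2
G(3) = mex{2,1,0} = 3
G(4) = mex{3,2,1,0} = 4
G(5) = mex{4,3,2,1} = 0
G(6) = mex{0,4,3,2,0} = 1
G(7) = mex{1,0,4,3,1} = 2
G(8) = mex{2,1,0,4,2} = 3
G(9) = mex{3,2,1,0,3} = 4
G(10) = mex{4,3,2,1,4} = 0
G(11) = mex{0,4,3,2,0} = 1
G(12) = mex{1,0,4,3,1} = 2
G(13) = mex{2,1,0,4,2} = 3
G(14) = mex{3,2,1,0,3} = 4
G(n+5) = G(n) holds for n = 0,…,5 (a full window of length max(S) = 6), so the sequence is purely periodic with period 5.

5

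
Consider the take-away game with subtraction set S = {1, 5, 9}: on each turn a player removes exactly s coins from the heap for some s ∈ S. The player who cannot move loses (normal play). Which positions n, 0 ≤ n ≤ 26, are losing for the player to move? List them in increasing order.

G(0) = 0
G(1) = mex{0} = 1
G(2) = mex{1} = 0
G(3) = mex{0} = 1
G(4) = mex{1} = 0
G(5) = mex{0,0} = 1
G(6) = mex{1,1} = 0
G(7) = mex{0,0} = 1
G(8) = mex{1,1} = 0
G(9) = mex{0,0,0} = 1
G(10) = mex{1,1,1} = 0
G(11) = mex{0,0,0} = 1
G(12) = mex{1,1,1} = 0
G(13) = mex{0,0,0} = 1
G(14) = mex{1,1,1} = 0
G(15) = mex{0,0,0} = 1
G(16) = mex{1,1,1} = 0
G(17) = mex{0,0,0} = 1
G(18) = mex{1,1,1} = 0
G(19) = mex{0,0,0} = 1
G(20) = mex{1,1,1} = 0
G(21) = mex{0,0,0} = 1
G(22) = mex{1,1,1} = 0
G(23) = mex{0,0,0} = 1
G(24) = mex{1,1,1} = 0
G(25) = mex{0,0,0} = 1
G(26) = mex{1,1,1} = 0
P-positions are exactly the n with G(n) = 0.

0, 2, 4, 6, 8, 10, 12, 14, 16, 18, 20, 22, 24, 26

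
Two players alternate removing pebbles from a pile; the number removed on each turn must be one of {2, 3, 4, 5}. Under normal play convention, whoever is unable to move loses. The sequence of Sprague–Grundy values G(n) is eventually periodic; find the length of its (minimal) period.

7

G(0) = 0
G(1) = mex{} = 0
G(2) = mex{0} = 1
G(3) = mex{0,0} = 1
G(4) = mex{1,0,0} = 2
G(5) = mex{1,1,0,0} = 2
G(6) = mex{2,1,1,0} = 3
G(7) = mex{2,2,1,1} = 0
G(8) = mex{3,2,2,1} = 0
G(9) = mex{0,3,2,2} = 1
G(10) = mex{0,0,3,2} = 1
G(11) = mex{1,0,0,3} = 2
G(12) = mex{1,1,0,0} = 2
G(13) = mex{2,1,1,0} = 3
G(14) = mex{2,2,1,1} = 0
G(15) = mex{3,2,2,1} = 0
G(n+7) = G(n) holds for n = 0,…,4 (a full window of length max(S) = 5), so the sequence is purely periodic with period 7.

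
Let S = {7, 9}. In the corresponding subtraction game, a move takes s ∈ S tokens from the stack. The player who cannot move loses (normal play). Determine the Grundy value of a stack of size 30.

G(0) = 0
G(1) = mex{} = 0
G(2) = mex{} = 0
G(3) = mex{} = 0
G(4) = mex{} = 0
G(5) = mex{} = 0
G(6) = mex{} = 0
G(7) = mex{0} = 1
G(8) = mex{0} = 1
G(9) = mex{0,0} = 1
G(10) = mex{0,0} = 1
G(11) = mex{0,0} = 1
G(12) = mex{0,0} = 1
G(13) = mex{0,0} = 1
G(14) = mex{1,0} = 2
G(15) = mex{1,0} = 2
G(16) = mex{1,1} = 0
G(17) = mex{1,1} = 0
G(18) = mex{1,1} = 0
G(19) = mex{1,1} = 0
G(20) = mex{1,1} = 0
G(21) = mex{2,1} = 0
G(22) = mex{2,1} = 0
G(23) = mex{0,2} = 1
G(24) = mex{0,2} = 1
G(25) = mex{0,0} = 1
G(26) = mex{0,0} = 1
G(27) = mex{0,0} = 1
G(28) = mex{0,0} = 1
G(29) = mex{0,0} = 1
G(30) = mex{1,0} = 2

2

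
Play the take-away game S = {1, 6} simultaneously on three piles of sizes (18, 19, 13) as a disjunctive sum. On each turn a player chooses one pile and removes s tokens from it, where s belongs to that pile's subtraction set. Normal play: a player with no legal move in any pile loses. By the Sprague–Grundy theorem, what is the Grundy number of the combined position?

3

All piles use S = {1, 6}:
G(0) = 0
G(1) = mex{0} = 1
G(2) = mex{1} = 0
G(3) = mex{0} = 1
G(4) = mex{1} = 0
G(5) = mex{0} = 1
G(6) = mex{1,0} = 2
G(7) = mex{2,1} = 0
G(8) = mex{0,0} = 1
G(9) = mex{1,1} = 0
G(10) = mex{0,0} = 1
G(11) = mex{1,1} = 0
G(12) = mex{0,2} = 1
G(13) = mex{1,0} = 2
G(14) = mex{2,1} = 0
G(15) = mex{0,0} = 1
G(16) = mex{1,1} = 0
G(17) = mex{0,0} = 1
G(18) = mex{1,1} = 0
G(19) = mex{0,2} = 1
Pile A: G(18) = 0.
Pile B: G(19) = 1.
Pile C: G(13) = 2.
Combined Grundy value = 0 ⊕ 1 ⊕ 2 = 3.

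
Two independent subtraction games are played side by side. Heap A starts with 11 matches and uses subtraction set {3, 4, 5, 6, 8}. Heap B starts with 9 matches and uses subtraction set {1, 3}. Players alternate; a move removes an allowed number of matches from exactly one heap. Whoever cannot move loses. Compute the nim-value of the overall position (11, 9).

Heap A, S = {3, 4, 5, 6, 8}:
n :  0  1  2  3  4  5  6  7  8  9 10 11
G :  0  0  0  1  1  1  2  2  2  3  3  0
G_A(11) = 0.
Heap B, S = {1, 3}:
G(0) = 0
G(1) = mex{0} = 1
G(2) = mex{1} = 0
G(3) = mex{0,0} = 1
G(4) = mex{1,1} = 0
G(5) = mex{0,0} = 1
G(6) = mex{1,1} = 0
G(7) = mex{0,0} = 1
G(8) = mex{1,1} = 0
G(9) = mex{0,0} = 1
G_B(9) = 1.
Combined Grundy value = 0 ⊕ 1 = 1.

1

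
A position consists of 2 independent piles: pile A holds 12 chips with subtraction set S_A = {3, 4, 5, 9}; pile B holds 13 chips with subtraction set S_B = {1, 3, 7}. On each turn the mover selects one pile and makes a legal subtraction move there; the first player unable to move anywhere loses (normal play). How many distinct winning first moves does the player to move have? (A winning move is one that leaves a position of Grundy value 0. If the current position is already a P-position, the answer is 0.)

Pile A, S = {3, 4, 5, 9}:
n :  0  1  2  3  4  5  6  7  8  9 10 11 12
G :  0  0  0  1  1  1  2  2  0  3  3  1  4
G_A(12) = 4.
Pile B, S = {1, 3, 7}:
G(0) = 0
G(1) = mex{0} = 1
G(2) = mex{1} = 0
G(3) = mex{0,0} = 1
G(4) = mex{1,1} = 0
G(5) = mex{0,0} = 1
G(6) = mex{1,1} = 0
G(7) = mex{0,0,0} = 1
G(8) = mex{1,1,1} = 0
G(9) = mex{0,0,0} = 1
G(10) = mex{1,1,1} = 0
G(11) = mex{0,0,0} = 1
G(12) = mex{1,1,1} = 0
G(13) = mex{0,0,0} = 1
G_B(13) = 1.
Combined Grundy value = 4 ⊕ 1 = 5.
A winning move leaves total XOR = 0, i.e. changes one component's Grundy value g to g ⊕ X where X is the current total.
Pile A: need g' = 4⊕5 = 1. Options: 12−3→G=3, 12−4→G=0, 12−5→G=2, 12−9→G=1. Hits: 1.
Pile B: need g' = 1⊕5 = 4. Options: 13−1→G=0, 13−3→G=0, 13−7→G=0. Hits: 0.

1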